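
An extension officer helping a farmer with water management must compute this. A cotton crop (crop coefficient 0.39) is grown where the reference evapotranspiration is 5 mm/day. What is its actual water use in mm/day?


ETc = Kc * ET0
    = 0.39 * 5
    = 1.95 mm/day


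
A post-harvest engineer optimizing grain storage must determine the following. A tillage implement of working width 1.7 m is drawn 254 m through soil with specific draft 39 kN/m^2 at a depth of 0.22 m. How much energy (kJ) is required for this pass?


E = k * d * w * L
  = 39 * 0.22 * 1.7 * 254
  = 3704.84 kJ


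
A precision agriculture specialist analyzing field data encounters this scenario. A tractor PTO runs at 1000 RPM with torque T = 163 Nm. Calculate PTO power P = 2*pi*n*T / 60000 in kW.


P = 2*pi*n*T / 60000
  = 2*pi * 1000 * 163 / 60000
  = 1024159.21 / 60000
  = 17.07 kW


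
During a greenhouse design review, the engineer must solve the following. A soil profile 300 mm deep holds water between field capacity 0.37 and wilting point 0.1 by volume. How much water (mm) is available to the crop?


AW = (FC - WP) * D
   = (0.37 - 0.1) * 300
   = 0.27 * 300
   = 81 mm


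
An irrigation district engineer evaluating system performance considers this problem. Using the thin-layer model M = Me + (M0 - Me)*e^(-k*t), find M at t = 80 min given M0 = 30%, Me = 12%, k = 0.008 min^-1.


M = Me + (M0 - Me) * e^(-k*t)
  = 12 + (30 - 12) * e^(-0.008*80)
  = 12 + 18 * e^(-0.640)
  = 12 + 18 * 0.52729
  = 12 + 9.4913
  = 21.49%


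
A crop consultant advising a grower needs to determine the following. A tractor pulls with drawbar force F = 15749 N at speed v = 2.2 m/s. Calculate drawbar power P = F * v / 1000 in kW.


P = F * v / 1000
  = 15749 * 2.2 / 1000
  = 34647.80 / 1000
  = 34.65 kW


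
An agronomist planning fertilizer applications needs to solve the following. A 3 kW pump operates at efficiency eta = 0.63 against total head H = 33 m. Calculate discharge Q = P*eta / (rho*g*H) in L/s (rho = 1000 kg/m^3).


Q = (P * 1000 * eta) / (rho * g * H)
  = (3 * 1000 * 0.63) / (1000 * 9.81 * 33)
  = 1890 / 323730
  = 0.00584 m^3/s = 5.84 L/s


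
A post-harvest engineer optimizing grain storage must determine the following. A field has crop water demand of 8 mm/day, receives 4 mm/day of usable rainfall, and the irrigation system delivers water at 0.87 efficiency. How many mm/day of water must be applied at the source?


IWR = (ETc - Pe) / Ea
    = (8 - 4) / 0.87
    = 4 / 0.87
    = 4.60 mm/day


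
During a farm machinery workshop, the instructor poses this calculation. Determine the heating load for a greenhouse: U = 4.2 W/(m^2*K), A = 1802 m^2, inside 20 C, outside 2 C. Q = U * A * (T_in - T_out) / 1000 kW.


dT = 20 - (2) = 18 K
Q = U * A * dT
  = 4.2 * 1802 * 18
  = 136231.20 W = 136.23 kW


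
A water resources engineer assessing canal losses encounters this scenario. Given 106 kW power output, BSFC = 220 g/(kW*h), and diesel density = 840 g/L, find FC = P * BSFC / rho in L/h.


FC = P * BSFC / rho_fuel
   = 106 * 220 / 840
   = 23320 / 840
   = 27.76 L/h


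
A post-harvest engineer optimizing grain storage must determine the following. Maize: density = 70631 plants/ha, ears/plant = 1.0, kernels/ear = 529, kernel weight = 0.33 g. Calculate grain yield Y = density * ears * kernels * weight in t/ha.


Y = density * ears * kernels * kw
  = 70631 * 1.0 * 529 * 0.33 g/ha
  = 12330053.67 g/ha
  = 12330.05 kg/ha = 12.33 t/ha


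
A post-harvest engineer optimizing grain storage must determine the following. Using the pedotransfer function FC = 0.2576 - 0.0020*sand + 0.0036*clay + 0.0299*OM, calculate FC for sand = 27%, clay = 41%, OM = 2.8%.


FC = 0.2576 - 0.0020*27 + 0.0036*41 + 0.0299*2.8
   = 0.2576 - 0.0540 + 0.1476 + 0.0837
   = 0.4349


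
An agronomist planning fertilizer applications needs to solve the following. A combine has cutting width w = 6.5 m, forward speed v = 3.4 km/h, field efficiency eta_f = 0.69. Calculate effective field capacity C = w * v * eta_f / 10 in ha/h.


C = w * v * eta_f / 10
  = 6.5 * 3.4 * 0.69 / 10
  = 15.25 / 10
  = 1.52 ha/h


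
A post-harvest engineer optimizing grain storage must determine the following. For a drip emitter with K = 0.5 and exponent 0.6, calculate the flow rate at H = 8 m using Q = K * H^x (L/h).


Q = K * H^x
  = 0.5 * 8^0.6
  = 0.5 * 3.4822
  = 1.74 L/h


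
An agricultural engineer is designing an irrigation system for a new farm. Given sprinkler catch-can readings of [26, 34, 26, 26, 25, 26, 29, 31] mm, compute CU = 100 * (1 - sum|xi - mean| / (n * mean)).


xbar = 223 / 8 = 27.875
sum|xi - xbar| = 20.750
CU = 100 * (1 - 20.750 / (8 * 27.875))
   = 100 * (1 - 0.0930)
   = 90.70%


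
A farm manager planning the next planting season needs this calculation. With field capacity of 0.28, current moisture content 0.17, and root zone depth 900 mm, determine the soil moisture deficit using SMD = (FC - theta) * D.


SMD = (FC - theta) * D
    = (0.28 - 0.17) * 900
    = 0.110 * 900
    = 99 mm


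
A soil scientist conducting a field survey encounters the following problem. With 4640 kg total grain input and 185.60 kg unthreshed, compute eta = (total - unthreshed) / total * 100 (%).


eta = (total - unthreshed) / total * 100
    = (4640 - 185.60) / 4640 * 100
    = 4454.40 / 4640 * 100
    = 96%


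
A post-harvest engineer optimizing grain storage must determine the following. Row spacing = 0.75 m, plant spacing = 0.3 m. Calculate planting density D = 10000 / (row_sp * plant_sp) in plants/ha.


D = 10000 / (row_sp * plant_sp)
  = 10000 / (0.75 * 0.3)
  = 10000 / 0.2250
  = 44444.44 plants/ha


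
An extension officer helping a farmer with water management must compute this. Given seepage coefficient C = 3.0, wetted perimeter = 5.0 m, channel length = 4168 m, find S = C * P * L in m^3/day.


S = C * P * L
  = 3.0 * 5.0 * 4168
  = 62520 m^3/day


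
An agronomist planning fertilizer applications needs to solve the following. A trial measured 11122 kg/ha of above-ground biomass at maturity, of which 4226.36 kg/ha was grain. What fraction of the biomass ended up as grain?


HI = grain_yield / biomass
   = 4226.36 / 11122
   = 0.38


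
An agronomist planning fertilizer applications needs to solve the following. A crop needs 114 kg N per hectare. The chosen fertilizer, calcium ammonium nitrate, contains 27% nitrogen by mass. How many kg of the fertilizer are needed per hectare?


Rate = N_required / (N_content / 100)
     = 114 / (27 / 100)
     = 114 / 0.27
     = 422.22 kg/ha


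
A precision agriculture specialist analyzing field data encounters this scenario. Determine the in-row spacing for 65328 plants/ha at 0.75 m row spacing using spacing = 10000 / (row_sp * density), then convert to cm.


spacing = 10000 / (row_sp * density)
        = 10000 / (0.75 * 65328)
        = 10000 / 48996
        = 0.20410 m = 20.41 cm


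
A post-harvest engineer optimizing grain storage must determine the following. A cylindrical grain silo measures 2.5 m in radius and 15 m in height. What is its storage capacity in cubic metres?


V = pi * r^2 * h
  = pi * 2.5^2 * 15
  = pi * 6.25 * 15
  = 294.52 m^3


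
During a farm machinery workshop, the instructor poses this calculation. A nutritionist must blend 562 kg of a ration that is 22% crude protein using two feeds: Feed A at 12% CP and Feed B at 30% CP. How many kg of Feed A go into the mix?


parts_A = CP_b - target = 30 - 22 = 8
parts_B = target - CP_a = 22 - 12 = 10
total_parts = 8 + 10 = 18
Feed A = 562 * 8 / 18 = 249.78 kg
Feed B = 562 * 10 / 18 = 312.22 kg

249.78 kg


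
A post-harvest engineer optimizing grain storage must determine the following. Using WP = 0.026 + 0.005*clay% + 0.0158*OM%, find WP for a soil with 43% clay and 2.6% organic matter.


WP = 0.026 + 0.005*43 + 0.0158*2.6
   = 0.026 + 0.2150 + 0.0411
   = 0.2821


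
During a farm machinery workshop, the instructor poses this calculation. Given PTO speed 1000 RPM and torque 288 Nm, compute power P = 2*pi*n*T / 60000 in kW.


P = 2*pi*n*T / 60000
  = 2*pi * 1000 * 288 / 60000
  = 1809557.37 / 60000
  = 30.16 kW


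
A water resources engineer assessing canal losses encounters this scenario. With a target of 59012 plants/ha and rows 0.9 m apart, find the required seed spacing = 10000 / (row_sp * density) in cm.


spacing = 10000 / (row_sp * density)
        = 10000 / (0.9 * 59012)
        = 10000 / 53110.80
        = 0.18829 m = 18.83 cm


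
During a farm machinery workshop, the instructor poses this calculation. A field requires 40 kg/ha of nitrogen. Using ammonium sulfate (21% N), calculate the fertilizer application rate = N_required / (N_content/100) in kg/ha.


Rate = N_required / (N_content / 100)
     = 40 / (21 / 100)
     = 40 / 0.21
     = 190.48 kg/ha


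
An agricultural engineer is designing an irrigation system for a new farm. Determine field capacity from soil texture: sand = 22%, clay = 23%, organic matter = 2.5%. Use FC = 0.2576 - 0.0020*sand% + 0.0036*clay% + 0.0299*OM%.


FC = 0.2576 - 0.0020*22 + 0.0036*23 + 0.0299*2.5
   = 0.2576 - 0.0440 + 0.0828 + 0.0748
   = 0.3712


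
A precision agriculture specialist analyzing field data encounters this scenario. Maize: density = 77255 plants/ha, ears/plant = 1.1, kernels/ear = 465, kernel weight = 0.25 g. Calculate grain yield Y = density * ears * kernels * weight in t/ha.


Y = density * ears * kernels * kw
  = 77255 * 1.1 * 465 * 0.25 g/ha
  = 9878983.13 g/ha
  = 9878.98 kg/ha = 9.88 t/ha


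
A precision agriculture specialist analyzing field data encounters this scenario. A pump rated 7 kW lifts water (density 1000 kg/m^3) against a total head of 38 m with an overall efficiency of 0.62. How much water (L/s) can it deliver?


Q = (P * 1000 * eta) / (rho * g * H)
  = (7 * 1000 * 0.62) / (1000 * 9.81 * 38)
  = 4340 / 372780
  = 0.01164 m^3/s = 11.64 L/s


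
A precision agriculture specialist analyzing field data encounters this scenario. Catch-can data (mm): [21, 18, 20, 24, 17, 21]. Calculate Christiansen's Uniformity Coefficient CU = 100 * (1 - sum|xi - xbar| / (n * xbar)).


xbar = 121 / 6 = 20.167
sum|xi - xbar| = 11
CU = 100 * (1 - 11 / (6 * 20.167))
   = 100 * (1 - 0.0909)
   = 90.91%


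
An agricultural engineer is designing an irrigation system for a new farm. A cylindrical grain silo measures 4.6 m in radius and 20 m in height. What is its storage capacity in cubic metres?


V = pi * r^2 * h
  = pi * 4.6^2 * 20
  = pi * 21.16 * 20
  = 1329.52 m^3


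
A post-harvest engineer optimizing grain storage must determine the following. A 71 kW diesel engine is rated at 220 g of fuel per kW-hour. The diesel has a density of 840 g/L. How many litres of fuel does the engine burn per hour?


FC = P * BSFC / rho_fuel
   = 71 * 220 / 840
   = 15620 / 840
   = 18.60 L/h


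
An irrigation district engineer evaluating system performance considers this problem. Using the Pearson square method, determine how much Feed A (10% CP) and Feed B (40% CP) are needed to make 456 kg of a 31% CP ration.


parts_A = CP_b - target = 40 - 31 = 9
parts_B = target - CP_a = 31 - 10 = 21
total_parts = 9 + 21 = 30
Feed A = 456 * 9 / 30 = 136.80 kg
Feed B = 456 * 21 / 30 = 319.20 kg

136.80 kg


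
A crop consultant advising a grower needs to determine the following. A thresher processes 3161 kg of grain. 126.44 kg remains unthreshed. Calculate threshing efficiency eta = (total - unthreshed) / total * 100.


eta = (total - unthreshed) / total * 100
    = (3161 - 126.44) / 3161 * 100
    = 3034.56 / 3161 * 100
    = 96%


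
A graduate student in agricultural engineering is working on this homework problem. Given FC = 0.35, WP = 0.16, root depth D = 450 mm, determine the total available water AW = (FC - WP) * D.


AW = (FC - WP) * D
   = (0.35 - 0.16) * 450
   = 0.19 * 450
   = 85.50 mm


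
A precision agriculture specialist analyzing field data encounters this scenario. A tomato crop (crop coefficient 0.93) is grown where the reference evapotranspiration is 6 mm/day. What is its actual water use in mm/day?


ETc = Kc * ET0
    = 0.93 * 6
    = 5.58 mm/day


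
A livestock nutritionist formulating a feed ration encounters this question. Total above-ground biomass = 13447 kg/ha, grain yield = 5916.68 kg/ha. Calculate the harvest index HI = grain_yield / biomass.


HI = grain_yield / biomass
   = 5916.68 / 13447
   = 0.44


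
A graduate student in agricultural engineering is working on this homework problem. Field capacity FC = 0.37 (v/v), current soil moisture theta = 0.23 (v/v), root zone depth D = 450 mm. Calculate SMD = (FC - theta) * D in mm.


SMD = (FC - theta) * D
    = (0.37 - 0.23) * 450
    = 0.140 * 450
    = 63 mm


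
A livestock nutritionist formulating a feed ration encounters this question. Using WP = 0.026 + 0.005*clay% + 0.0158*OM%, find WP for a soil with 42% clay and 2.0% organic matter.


WP = 0.026 + 0.005*42 + 0.0158*2.0
   = 0.026 + 0.2100 + 0.0316
   = 0.2676


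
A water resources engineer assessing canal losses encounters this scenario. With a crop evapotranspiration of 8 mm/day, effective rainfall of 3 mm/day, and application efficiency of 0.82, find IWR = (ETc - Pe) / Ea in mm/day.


IWR = (ETc - Pe) / Ea
    = (8 - 3) / 0.82
    = 5 / 0.82
    = 6.10 mm/day


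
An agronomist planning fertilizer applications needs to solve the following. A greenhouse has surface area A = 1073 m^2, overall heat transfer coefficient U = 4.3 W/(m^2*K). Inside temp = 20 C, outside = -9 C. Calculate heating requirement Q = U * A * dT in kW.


dT = 20 - (-9) = 29 K
Q = U * A * dT
  = 4.3 * 1073 * 29
  = 133803.10 W = 133.80 kW


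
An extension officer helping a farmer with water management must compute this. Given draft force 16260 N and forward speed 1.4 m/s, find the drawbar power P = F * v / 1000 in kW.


P = F * v / 1000
  = 16260 * 1.4 / 1000
  = 22764 / 1000
  = 22.76 kW


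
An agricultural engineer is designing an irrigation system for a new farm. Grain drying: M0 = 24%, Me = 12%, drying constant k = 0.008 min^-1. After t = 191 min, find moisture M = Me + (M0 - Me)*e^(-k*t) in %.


M = Me + (M0 - Me) * e^(-k*t)
  = 12 + (24 - 12) * e^(-0.008*191)
  = 12 + 12 * e^(-1.528)
  = 12 + 12 * 0.21697
  = 12 + 2.6036
  = 14.60%


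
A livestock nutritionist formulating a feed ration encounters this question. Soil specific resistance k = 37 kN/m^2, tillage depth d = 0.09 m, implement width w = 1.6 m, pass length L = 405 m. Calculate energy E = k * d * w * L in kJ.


E = k * d * w * L
  = 37 * 0.09 * 1.6 * 405
  = 2157.84 kJ


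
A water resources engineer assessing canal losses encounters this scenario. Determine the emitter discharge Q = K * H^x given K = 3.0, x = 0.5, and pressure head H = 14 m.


Q = K * H^x
  = 3.0 * 14^0.5
  = 3.0 * 3.7417
  = 11.22 L/h


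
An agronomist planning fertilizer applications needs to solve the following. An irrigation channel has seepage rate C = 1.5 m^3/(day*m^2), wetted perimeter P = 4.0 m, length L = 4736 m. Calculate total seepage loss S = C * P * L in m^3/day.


S = C * P * L
  = 1.5 * 4.0 * 4736
  = 28416 m^3/day


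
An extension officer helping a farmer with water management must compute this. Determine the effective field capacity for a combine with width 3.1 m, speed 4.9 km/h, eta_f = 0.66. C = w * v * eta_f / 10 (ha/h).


C = w * v * eta_f / 10
  = 3.1 * 4.9 * 0.66 / 10
  = 10.03 / 10
  = 1.00 ha/h


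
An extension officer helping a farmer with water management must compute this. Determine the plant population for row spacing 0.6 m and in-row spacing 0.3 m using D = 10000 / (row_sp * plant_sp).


D = 10000 / (row_sp * plant_sp)
  = 10000 / (0.6 * 0.3)
  = 10000 / 0.1800
  = 55555.56 plants/ha


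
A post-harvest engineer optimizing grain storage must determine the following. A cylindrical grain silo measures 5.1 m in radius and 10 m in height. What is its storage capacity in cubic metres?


V = pi * r^2 * h
  = pi * 5.1^2 * 10
  = pi * 26.01 * 10
  = 817.13 m^3


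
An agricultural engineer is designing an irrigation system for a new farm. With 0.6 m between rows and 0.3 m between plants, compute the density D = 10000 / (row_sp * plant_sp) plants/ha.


D = 10000 / (row_sp * plant_sp)
  = 10000 / (0.6 * 0.3)
  = 10000 / 0.1800
  = 55555.56 plants/ha


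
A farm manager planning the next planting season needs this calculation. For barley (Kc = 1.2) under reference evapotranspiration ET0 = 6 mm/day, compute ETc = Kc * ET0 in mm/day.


ETc = Kc * ET0
    = 1.2 * 6
    = 7.20 mm/day


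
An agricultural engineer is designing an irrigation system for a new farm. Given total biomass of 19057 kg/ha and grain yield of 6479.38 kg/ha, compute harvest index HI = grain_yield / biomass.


HI = grain_yield / biomass
   = 6479.38 / 19057
   = 0.34


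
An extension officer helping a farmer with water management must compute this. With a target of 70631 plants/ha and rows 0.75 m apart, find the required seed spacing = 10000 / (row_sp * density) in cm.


spacing = 10000 / (row_sp * density)
        = 10000 / (0.75 * 70631)
        = 10000 / 52973.25
        = 0.18877 m = 18.88 cm


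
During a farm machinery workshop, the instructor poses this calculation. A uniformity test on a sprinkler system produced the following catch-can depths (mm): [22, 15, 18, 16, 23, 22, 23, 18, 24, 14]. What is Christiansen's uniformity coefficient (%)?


xbar = 195 / 10 = 19.500
sum|xi - xbar| = 33
CU = 100 * (1 - 33 / (10 * 19.500))
   = 100 * (1 - 0.1692)
   = 83.08%


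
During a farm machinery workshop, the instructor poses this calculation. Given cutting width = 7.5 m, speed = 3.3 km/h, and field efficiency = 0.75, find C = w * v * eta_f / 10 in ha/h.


C = w * v * eta_f / 10
  = 7.5 * 3.3 * 0.75 / 10
  = 18.56 / 10
  = 1.86 ha/h


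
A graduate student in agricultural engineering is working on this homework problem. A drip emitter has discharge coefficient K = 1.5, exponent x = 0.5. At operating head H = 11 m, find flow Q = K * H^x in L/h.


Q = K * H^x
  = 1.5 * 11^0.5
  = 1.5 * 3.3166
  = 4.97 L/h


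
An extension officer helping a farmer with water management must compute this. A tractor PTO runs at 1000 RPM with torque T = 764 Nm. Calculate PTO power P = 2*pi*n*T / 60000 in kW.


P = 2*pi*n*T / 60000
  = 2*pi * 1000 * 764 / 60000
  = 4800353.57 / 60000
  = 80.01 kW


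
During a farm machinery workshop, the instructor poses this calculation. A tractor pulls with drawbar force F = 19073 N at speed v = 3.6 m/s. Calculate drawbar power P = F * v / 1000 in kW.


P = F * v / 1000
  = 19073 * 3.6 / 1000
  = 68662.80 / 1000
  = 68.66 kW


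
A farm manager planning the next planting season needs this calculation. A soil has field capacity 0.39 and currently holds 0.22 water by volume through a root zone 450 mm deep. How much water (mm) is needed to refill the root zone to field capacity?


SMD = (FC - theta) * D
    = (0.39 - 0.22) * 450
    = 0.170 * 450
    = 76.50 mm


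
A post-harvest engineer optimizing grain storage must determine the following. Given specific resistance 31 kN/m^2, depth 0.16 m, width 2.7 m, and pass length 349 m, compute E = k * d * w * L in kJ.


E = k * d * w * L
  = 31 * 0.16 * 2.7 * 349
  = 4673.81 kJ


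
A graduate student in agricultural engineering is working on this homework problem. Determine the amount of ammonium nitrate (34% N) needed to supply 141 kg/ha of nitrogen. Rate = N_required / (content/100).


Rate = N_required / (N_content / 100)
     = 141 / (34 / 100)
     = 141 / 0.34
     = 414.71 kg/ha


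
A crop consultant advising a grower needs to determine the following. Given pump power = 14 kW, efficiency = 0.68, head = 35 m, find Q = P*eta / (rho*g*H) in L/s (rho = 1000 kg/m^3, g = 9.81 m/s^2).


Q = (P * 1000 * eta) / (rho * g * H)
  = (14 * 1000 * 0.68) / (1000 * 9.81 * 35)
  = 9520 / 343350
  = 0.02773 m^3/s = 27.73 L/s


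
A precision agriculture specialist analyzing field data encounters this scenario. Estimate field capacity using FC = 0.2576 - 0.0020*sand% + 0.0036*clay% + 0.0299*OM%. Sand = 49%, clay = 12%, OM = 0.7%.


FC = 0.2576 - 0.0020*49 + 0.0036*12 + 0.0299*0.7
   = 0.2576 - 0.0980 + 0.0432 + 0.0209
   = 0.2237


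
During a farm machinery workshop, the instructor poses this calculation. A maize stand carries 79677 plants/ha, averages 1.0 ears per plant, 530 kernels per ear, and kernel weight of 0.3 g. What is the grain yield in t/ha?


Y = density * ears * kernels * kw
  = 79677 * 1.0 * 530 * 0.3 g/ha
  = 12668643 g/ha
  = 12668.64 kg/ha = 12.67 t/ha


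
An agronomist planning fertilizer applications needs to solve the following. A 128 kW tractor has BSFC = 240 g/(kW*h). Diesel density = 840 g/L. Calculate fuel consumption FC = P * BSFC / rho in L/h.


FC = P * BSFC / rho_fuel
   = 128 * 240 / 840
   = 30720 / 840
   = 36.57 L/h


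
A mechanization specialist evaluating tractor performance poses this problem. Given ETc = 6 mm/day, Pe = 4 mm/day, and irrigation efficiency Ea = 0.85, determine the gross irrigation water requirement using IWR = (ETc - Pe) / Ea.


IWR = (ETc - Pe) / Ea
    = (6 - 4) / 0.85
    = 2 / 0.85
    = 2.35 mm/day


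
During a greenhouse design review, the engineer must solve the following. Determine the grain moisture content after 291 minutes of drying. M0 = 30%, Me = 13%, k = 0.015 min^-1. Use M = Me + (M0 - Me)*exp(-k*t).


M = Me + (M0 - Me) * e^(-k*t)
  = 13 + (30 - 13) * e^(-0.015*291)
  = 13 + 17 * e^(-4.365)
  = 13 + 17 * 0.01271
  = 13 + 0.2161
  = 13.22%


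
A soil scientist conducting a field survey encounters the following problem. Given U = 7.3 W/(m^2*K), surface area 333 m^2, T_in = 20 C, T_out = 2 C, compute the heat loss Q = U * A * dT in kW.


dT = 20 - (2) = 18 K
Q = U * A * dT
  = 7.3 * 333 * 18
  = 43756.20 W = 43.76 kW


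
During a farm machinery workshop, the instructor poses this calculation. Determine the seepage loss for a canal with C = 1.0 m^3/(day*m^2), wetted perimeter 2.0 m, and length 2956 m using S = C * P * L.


S = C * P * L
  = 1.0 * 2.0 * 2956
  = 5912 m^3/day


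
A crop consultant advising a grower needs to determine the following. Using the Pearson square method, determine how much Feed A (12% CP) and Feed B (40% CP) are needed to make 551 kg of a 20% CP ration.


parts_A = CP_b - target = 40 - 20 = 20
parts_B = target - CP_a = 20 - 12 = 8
total_parts = 20 + 8 = 28
Feed A = 551 * 20 / 28 = 393.57 kg
Feed B = 551 * 8 / 28 = 157.43 kg

393.57 kg


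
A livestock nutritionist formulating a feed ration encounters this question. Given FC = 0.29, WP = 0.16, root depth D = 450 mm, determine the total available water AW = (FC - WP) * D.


AW = (FC - WP) * D
   = (0.29 - 0.16) * 450
   = 0.13 * 450
   = 58.50 mm


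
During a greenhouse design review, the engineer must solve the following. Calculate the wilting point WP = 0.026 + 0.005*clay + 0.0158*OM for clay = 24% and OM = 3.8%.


WP = 0.026 + 0.005*24 + 0.0158*3.8
   = 0.026 + 0.1200 + 0.0600
   = 0.2060


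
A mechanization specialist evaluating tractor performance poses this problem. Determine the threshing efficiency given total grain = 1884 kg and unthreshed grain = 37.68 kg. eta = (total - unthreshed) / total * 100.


eta = (total - unthreshed) / total * 100
    = (1884 - 37.68) / 1884 * 100
    = 1846.32 / 1884 * 100
    = 98%


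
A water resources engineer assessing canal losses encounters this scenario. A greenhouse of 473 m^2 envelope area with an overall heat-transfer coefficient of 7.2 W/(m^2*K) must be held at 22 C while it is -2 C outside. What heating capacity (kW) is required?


dT = 22 - (-2) = 24 K
Q = U * A * dT
  = 7.2 * 473 * 24
  = 81734.40 W = 81.73 kW


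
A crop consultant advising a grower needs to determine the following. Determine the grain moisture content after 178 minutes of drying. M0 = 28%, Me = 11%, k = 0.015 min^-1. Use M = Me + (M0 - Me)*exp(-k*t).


M = Me + (M0 - Me) * e^(-k*t)
  = 11 + (28 - 11) * e^(-0.015*178)
  = 11 + 17 * e^(-2.670)
  = 11 + 17 * 0.06925
  = 11 + 1.1773
  = 12.18%


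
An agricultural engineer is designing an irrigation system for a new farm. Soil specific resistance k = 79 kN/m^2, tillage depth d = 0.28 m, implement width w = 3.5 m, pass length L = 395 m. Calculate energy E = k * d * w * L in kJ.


E = k * d * w * L
  = 79 * 0.28 * 3.5 * 395
  = 30580.90 kJ


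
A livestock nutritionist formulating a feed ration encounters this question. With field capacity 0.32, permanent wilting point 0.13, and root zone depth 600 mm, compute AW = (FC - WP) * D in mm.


AW = (FC - WP) * D
   = (0.32 - 0.13) * 600
   = 0.19 * 600
   = 114 mm


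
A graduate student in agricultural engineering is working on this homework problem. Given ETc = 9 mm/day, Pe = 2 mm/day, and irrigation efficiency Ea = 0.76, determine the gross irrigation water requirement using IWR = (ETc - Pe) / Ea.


IWR = (ETc - Pe) / Ea
    = (9 - 2) / 0.76
    = 7 / 0.76
    = 9.21 mm/day


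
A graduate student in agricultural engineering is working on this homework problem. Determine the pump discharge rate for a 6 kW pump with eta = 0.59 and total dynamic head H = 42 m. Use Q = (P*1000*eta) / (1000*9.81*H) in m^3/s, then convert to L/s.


Q = (P * 1000 * eta) / (rho * g * H)
  = (6 * 1000 * 0.59) / (1000 * 9.81 * 42)
  = 3540 / 412020
  = 0.00859 m^3/s = 8.59 L/s


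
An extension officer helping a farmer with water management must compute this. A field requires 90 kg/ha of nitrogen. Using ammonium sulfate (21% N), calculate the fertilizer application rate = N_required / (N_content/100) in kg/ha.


Rate = N_required / (N_content / 100)
     = 90 / (21 / 100)
     = 90 / 0.21
     = 428.57 kg/ha


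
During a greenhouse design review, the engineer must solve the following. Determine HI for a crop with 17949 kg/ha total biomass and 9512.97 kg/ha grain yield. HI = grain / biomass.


HI = grain_yield / biomass
   = 9512.97 / 17949
   = 0.53


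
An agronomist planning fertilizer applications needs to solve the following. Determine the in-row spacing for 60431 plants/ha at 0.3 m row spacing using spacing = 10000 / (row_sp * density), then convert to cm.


spacing = 10000 / (row_sp * density)
        = 10000 / (0.3 * 60431)
        = 10000 / 18129.30
        = 0.55159 m = 55.16 cm


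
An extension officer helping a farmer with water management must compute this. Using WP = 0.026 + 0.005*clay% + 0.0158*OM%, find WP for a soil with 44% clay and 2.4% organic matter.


WP = 0.026 + 0.005*44 + 0.0158*2.4
   = 0.026 + 0.2200 + 0.0379
   = 0.2839


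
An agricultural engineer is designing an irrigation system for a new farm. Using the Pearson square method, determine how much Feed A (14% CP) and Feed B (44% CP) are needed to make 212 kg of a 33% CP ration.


parts_A = CP_b - target = 44 - 33 = 11
parts_B = target - CP_a = 33 - 14 = 19
total_parts = 11 + 19 = 30
Feed A = 212 * 11 / 30 = 77.73 kg
Feed B = 212 * 19 / 30 = 134.27 kg

77.73 kg


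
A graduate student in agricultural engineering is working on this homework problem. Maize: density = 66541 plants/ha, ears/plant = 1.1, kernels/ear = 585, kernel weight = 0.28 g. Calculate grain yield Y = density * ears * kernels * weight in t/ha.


Y = density * ears * kernels * kw
  = 66541 * 1.1 * 585 * 0.28 g/ha
  = 11989357.38 g/ha
  = 11989.36 kg/ha = 11.99 t/ha


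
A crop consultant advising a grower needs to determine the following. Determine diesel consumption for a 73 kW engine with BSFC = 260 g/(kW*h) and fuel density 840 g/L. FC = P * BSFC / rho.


FC = P * BSFC / rho_fuel
   = 73 * 260 / 840
   = 18980 / 840
   = 22.60 L/h


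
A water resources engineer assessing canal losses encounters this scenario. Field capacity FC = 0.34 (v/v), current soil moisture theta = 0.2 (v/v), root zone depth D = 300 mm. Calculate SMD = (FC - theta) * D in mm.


SMD = (FC - theta) * D
    = (0.34 - 0.2) * 300
    = 0.140 * 300
    = 42 mm


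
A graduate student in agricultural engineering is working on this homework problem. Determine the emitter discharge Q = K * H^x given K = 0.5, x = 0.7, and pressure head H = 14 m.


Q = K * H^x
  = 0.5 * 14^0.7
  = 0.5 * 6.3429
  = 3.17 L/h


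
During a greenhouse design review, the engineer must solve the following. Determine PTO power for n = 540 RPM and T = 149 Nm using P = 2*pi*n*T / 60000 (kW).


P = 2*pi*n*T / 60000
  = 2*pi * 540 * 149 / 60000
  = 505545.09 / 60000
  = 8.43 kW


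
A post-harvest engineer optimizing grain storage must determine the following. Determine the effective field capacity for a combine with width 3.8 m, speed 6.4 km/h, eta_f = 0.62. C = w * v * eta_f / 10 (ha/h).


C = w * v * eta_f / 10
  = 3.8 * 6.4 * 0.62 / 10
  = 15.08 / 10
  = 1.51 ha/h


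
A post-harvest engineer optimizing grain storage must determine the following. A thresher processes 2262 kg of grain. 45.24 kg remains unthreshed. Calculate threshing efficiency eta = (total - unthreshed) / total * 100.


eta = (total - unthreshed) / total * 100
    = (2262 - 45.24) / 2262 * 100
    = 2216.76 / 2262 * 100
    = 98%


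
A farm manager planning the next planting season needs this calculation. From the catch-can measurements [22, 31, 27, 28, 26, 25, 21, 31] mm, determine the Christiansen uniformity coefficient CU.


xbar = 211 / 8 = 26.375
sum|xi - xbar| = 23
CU = 100 * (1 - 23 / (8 * 26.375))
   = 100 * (1 - 0.1090)
   = 89.10%


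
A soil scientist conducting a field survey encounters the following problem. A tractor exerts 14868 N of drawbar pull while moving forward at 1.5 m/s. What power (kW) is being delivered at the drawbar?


P = F * v / 1000
  = 14868 * 1.5 / 1000
  = 22302 / 1000
  = 22.30 kW


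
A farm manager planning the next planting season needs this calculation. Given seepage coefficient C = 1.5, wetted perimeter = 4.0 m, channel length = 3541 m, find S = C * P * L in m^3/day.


S = C * P * L
  = 1.5 * 4.0 * 3541
  = 21246 m^3/day


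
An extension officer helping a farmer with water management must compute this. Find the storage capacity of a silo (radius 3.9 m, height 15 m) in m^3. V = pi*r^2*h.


V = pi * r^2 * h
  = pi * 3.9^2 * 15
  = pi * 15.21 * 15
  = 716.75 m^3


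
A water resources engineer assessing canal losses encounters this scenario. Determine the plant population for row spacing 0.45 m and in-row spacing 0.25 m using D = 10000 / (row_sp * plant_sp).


D = 10000 / (row_sp * plant_sp)
  = 10000 / (0.45 * 0.25)
  = 10000 / 0.1125
  = 88888.89 plants/ha


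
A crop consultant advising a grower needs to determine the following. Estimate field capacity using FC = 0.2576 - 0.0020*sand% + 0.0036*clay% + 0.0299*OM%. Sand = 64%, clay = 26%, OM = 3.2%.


FC = 0.2576 - 0.0020*64 + 0.0036*26 + 0.0299*3.2
   = 0.2576 - 0.1280 + 0.0936 + 0.0957
   = 0.3189


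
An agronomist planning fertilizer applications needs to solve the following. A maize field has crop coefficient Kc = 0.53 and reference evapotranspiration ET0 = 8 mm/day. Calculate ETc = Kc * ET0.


ETc = Kc * ET0
    = 0.53 * 8
    = 4.24 mm/day


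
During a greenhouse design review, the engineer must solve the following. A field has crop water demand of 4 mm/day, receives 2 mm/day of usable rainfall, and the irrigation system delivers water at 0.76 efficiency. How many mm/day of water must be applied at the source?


IWR = (ETc - Pe) / Ea
    = (4 - 2) / 0.76
    = 2 / 0.76
    = 2.63 mm/day


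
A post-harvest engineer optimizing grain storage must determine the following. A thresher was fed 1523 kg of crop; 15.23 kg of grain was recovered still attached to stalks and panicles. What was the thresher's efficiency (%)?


eta = (total - unthreshed) / total * 100
    = (1523 - 15.23) / 1523 * 100
    = 1507.77 / 1523 * 100
    = 99%


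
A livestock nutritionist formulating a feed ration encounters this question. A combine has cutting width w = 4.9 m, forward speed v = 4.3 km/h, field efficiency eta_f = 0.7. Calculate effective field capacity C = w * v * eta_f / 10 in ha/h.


C = w * v * eta_f / 10
  = 4.9 * 4.3 * 0.7 / 10
  = 14.75 / 10
  = 1.47 ha/h


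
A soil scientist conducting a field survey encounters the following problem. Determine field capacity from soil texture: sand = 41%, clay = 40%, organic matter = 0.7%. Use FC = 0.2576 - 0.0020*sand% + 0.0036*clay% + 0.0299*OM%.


FC = 0.2576 - 0.0020*41 + 0.0036*40 + 0.0299*0.7
   = 0.2576 - 0.0820 + 0.1440 + 0.0209
   = 0.3405


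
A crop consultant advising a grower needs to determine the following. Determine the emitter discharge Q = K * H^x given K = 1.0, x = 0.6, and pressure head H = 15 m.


Q = K * H^x
  = 1.0 * 15^0.6
  = 1.0 * 5.0776
  = 5.08 L/h


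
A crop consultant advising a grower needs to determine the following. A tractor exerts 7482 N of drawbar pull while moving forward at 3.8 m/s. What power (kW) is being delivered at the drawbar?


P = F * v / 1000
  = 7482 * 3.8 / 1000
  = 28431.60 / 1000
  = 28.43 kW


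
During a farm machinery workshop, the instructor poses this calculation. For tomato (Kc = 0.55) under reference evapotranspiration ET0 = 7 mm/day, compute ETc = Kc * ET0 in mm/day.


ETc = Kc * ET0
    = 0.55 * 7
    = 3.85 mm/day


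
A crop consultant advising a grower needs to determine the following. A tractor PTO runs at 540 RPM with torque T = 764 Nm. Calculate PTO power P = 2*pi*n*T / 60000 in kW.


P = 2*pi*n*T / 60000
  = 2*pi * 540 * 764 / 60000
  = 2592190.93 / 60000
  = 43.20 kW


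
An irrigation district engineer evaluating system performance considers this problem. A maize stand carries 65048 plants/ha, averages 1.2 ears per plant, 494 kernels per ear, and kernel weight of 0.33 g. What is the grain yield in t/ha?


Y = density * ears * kernels * kw
  = 65048 * 1.2 * 494 * 0.33 g/ha
  = 12724949.95 g/ha
  = 12724.95 kg/ha = 12.72 t/ha


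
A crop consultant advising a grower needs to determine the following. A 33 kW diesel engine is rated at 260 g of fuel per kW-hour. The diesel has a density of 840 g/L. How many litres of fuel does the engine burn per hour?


FC = P * BSFC / rho_fuel
   = 33 * 260 / 840
   = 8580 / 840
   = 10.21 L/h


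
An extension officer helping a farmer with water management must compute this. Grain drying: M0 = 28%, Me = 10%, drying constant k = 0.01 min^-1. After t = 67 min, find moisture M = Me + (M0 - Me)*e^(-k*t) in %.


M = Me + (M0 - Me) * e^(-k*t)
  = 10 + (28 - 10) * e^(-0.01*67)
  = 10 + 18 * e^(-0.670)
  = 10 + 18 * 0.51171
  = 10 + 9.2108
  = 19.21%


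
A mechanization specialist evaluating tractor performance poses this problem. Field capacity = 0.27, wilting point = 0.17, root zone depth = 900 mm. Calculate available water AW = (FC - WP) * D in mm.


AW = (FC - WP) * D
   = (0.27 - 0.17) * 900
   = 0.10 * 900
   = 90 mm


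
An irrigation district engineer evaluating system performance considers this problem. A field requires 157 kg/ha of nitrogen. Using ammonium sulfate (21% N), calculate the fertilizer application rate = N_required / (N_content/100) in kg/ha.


Rate = N_required / (N_content / 100)
     = 157 / (21 / 100)
     = 157 / 0.21
     = 747.62 kg/ha


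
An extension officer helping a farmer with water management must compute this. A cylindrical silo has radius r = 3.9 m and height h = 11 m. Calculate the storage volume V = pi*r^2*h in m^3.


V = pi * r^2 * h
  = pi * 3.9^2 * 11
  = pi * 15.21 * 11
  = 525.62 m^3


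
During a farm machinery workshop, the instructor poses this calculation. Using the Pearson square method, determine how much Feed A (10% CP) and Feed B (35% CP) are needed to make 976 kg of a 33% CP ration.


parts_A = CP_b - target = 35 - 33 = 2
parts_B = target - CP_a = 33 - 10 = 23
total_parts = 2 + 23 = 25
Feed A = 976 * 2 / 25 = 78.08 kg
Feed B = 976 * 23 / 25 = 897.92 kg

78.08 kg


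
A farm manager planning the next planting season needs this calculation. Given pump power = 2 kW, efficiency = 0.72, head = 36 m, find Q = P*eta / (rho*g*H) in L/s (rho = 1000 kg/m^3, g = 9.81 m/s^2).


Q = (P * 1000 * eta) / (rho * g * H)
  = (2 * 1000 * 0.72) / (1000 * 9.81 * 36)
  = 1440 / 353160
  = 0.00408 m^3/s = 4.08 L/s


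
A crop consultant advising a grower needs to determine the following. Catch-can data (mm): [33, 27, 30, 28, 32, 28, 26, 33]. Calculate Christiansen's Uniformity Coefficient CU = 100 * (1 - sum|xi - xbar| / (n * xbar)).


xbar = 237 / 8 = 29.625
sum|xi - xbar| = 19
CU = 100 * (1 - 19 / (8 * 29.625))
   = 100 * (1 - 0.0802)
   = 91.98%


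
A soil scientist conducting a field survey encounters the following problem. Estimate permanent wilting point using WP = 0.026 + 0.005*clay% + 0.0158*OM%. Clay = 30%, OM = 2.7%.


WP = 0.026 + 0.005*30 + 0.0158*2.7
   = 0.026 + 0.1500 + 0.0427
   = 0.2187


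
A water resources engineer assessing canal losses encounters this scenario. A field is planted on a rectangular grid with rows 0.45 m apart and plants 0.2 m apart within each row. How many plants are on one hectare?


D = 10000 / (row_sp * plant_sp)
  = 10000 / (0.45 * 0.2)
  = 10000 / 0.0900
  = 111111.11 plants/ha


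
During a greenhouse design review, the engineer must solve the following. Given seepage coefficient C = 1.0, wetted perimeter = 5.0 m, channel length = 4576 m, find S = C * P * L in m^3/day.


S = C * P * L
  = 1.0 * 5.0 * 4576
  = 22880 m^3/day


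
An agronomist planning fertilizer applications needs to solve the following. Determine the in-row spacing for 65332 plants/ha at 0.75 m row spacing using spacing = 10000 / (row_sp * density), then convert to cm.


spacing = 10000 / (row_sp * density)
        = 10000 / (0.75 * 65332)
        = 10000 / 48999
        = 0.20409 m = 20.41 cm


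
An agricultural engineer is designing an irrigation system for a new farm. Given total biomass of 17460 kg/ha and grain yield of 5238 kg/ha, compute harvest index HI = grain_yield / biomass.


HI = grain_yield / biomass
   = 5238 / 17460
   = 0.30


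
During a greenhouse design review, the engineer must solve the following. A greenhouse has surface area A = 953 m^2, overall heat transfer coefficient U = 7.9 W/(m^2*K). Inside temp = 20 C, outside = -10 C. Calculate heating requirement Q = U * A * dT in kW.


dT = 20 - (-10) = 30 K
Q = U * A * dT
  = 7.9 * 953 * 30
  = 225861 W = 225.86 kW


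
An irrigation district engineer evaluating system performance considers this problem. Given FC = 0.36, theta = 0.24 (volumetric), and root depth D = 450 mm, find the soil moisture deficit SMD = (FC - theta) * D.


SMD = (FC - theta) * D
    = (0.36 - 0.24) * 450
    = 0.120 * 450
    = 54 mm


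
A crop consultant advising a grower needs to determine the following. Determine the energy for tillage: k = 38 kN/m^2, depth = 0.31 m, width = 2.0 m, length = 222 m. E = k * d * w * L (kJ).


E = k * d * w * L
  = 38 * 0.31 * 2.0 * 222
  = 5230.32 kJ


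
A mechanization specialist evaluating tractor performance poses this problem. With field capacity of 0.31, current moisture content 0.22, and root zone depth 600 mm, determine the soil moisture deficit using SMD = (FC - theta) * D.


SMD = (FC - theta) * D
    = (0.31 - 0.22) * 600
    = 0.090 * 600
    = 54 mm


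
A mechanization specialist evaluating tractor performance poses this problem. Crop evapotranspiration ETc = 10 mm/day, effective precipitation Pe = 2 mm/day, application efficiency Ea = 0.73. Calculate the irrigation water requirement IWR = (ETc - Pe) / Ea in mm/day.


IWR = (ETc - Pe) / Ea
    = (10 - 2) / 0.73
    = 8 / 0.73
    = 10.96 mm/day


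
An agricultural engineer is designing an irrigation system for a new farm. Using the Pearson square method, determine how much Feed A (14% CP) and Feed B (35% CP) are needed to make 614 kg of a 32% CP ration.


parts_A = CP_b - target = 35 - 32 = 3
parts_B = target - CP_a = 32 - 14 = 18
total_parts = 3 + 18 = 21
Feed A = 614 * 3 / 21 = 87.71 kg
Feed B = 614 * 18 / 21 = 526.29 kg

87.71 kg
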